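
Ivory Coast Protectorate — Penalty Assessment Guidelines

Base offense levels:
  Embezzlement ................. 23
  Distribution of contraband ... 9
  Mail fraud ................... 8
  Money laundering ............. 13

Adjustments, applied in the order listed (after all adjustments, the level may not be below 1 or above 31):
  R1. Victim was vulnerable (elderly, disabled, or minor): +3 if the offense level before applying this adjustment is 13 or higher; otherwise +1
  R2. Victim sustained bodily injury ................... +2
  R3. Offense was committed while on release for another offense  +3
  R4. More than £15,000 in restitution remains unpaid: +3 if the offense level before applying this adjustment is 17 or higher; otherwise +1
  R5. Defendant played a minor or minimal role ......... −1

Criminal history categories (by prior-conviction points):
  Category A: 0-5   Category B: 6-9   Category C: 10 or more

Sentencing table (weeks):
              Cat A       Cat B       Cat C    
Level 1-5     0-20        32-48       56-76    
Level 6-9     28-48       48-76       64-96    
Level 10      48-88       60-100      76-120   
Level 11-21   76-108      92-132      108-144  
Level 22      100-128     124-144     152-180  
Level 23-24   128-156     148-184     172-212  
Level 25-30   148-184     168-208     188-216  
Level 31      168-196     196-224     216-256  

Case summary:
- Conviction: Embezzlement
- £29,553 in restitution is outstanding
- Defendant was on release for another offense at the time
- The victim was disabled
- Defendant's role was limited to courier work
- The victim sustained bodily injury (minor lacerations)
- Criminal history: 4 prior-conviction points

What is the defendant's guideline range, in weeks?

Base offense level for embezzlement: 23.
R1 applies (level before this adjustment is 23 ≥ 13, so +3): 23 + 3 = 26.
R2 applies: 26 + 2 = 28.
R3 applies: 28 + 3 = 31.
R4 applies (level before this adjustment is 31 ≥ 17, so +3): 31 + 3 = 34.
R5 applies: 34 − 1 = 33.
Level 33 exceeds the maximum of 31; capped at 31.
Final offense level: 31.
Criminal history: 4 prior points → Category A (0-5).
Level 31 falls in the 31 band.
Grid: Level 31 × Category A = 168-196 weeks.

168-196 weeks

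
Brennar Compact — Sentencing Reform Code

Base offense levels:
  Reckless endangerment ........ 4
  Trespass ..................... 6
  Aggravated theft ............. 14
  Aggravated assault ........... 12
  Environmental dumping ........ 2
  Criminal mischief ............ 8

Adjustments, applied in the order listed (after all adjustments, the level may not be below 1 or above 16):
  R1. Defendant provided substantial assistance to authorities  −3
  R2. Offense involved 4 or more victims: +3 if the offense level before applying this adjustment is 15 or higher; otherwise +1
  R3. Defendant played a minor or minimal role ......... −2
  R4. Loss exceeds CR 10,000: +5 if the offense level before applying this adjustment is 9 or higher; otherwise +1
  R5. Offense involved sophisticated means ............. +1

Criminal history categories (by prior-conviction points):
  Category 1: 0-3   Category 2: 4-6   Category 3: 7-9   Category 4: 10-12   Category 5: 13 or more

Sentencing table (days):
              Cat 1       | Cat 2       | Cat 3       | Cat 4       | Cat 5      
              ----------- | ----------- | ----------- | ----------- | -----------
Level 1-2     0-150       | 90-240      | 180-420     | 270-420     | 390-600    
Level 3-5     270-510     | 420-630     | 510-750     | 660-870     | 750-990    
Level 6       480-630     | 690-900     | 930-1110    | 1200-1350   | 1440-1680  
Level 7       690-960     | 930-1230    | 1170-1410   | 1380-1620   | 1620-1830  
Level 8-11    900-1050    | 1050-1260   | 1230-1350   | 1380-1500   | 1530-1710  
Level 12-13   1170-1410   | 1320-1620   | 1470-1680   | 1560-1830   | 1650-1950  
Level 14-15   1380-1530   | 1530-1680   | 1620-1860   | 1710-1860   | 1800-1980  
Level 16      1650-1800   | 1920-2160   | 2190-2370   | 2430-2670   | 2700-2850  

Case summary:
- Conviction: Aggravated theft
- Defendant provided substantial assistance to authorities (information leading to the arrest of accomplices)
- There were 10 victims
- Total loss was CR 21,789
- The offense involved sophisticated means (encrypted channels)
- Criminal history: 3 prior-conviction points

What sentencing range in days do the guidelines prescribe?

Base offense level for aggravated theft: 14.
R1 applies: 14 − 3 = 11.
R2 applies (level before this adjustment is 11 < 15, so +1): 11 + 1 = 12.
R3 does not apply.
R4 applies (level before this adjustment is 12 ≥ 9, so +5): 12 + 5 = 17.
R5 applies: 17 + 1 = 18.
Level 18 exceeds the maximum of 16; capped at 16.
Final offense level: 16.
Criminal history: 3 prior points → Category 1 (0-3).
Level 16 falls in the 16 band.
Grid: Level 16 × Category 1 = 1650-1800 days.

1650-1800 days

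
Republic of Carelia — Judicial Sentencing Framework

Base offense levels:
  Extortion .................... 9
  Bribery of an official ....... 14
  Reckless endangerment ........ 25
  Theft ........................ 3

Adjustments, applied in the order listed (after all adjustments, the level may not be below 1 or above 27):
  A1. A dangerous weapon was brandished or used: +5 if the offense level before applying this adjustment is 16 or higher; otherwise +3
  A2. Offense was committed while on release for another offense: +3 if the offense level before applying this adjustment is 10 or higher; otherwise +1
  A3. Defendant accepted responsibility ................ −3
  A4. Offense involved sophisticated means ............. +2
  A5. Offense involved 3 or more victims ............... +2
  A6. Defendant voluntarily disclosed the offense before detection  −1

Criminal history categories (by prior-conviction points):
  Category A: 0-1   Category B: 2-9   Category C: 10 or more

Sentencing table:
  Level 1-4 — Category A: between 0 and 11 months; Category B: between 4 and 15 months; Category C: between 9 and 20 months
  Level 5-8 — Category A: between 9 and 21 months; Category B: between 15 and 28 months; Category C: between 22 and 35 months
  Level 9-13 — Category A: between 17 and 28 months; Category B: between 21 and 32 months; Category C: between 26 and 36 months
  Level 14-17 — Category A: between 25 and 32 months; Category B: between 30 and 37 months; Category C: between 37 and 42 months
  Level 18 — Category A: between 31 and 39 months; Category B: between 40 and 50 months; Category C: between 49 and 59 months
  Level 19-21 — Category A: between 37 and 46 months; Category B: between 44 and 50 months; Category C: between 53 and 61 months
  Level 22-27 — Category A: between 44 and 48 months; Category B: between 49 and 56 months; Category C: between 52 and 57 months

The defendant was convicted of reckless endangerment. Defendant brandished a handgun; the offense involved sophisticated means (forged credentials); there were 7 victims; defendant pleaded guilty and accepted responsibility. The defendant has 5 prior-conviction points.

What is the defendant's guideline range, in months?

Base offense level for reckless endangerment: 25.
A1 applies (level before this adjustment is 25 ≥ 16, so +5): 25 + 5 = 30.
A2 does not apply.
A3 applies: 30 − 3 = 27.
A4 applies: 27 + 2 = 29.
A5 applies: 29 + 2 = 31.
Level 31 exceeds the maximum of 27; capped at 27.
Final offense level: 27.
Criminal history: 5 prior points → Category B (2-9).
Level 27 falls in the 22-27 band.
Grid: Level 22-27 × Category B = 49-56 months.

49-56 months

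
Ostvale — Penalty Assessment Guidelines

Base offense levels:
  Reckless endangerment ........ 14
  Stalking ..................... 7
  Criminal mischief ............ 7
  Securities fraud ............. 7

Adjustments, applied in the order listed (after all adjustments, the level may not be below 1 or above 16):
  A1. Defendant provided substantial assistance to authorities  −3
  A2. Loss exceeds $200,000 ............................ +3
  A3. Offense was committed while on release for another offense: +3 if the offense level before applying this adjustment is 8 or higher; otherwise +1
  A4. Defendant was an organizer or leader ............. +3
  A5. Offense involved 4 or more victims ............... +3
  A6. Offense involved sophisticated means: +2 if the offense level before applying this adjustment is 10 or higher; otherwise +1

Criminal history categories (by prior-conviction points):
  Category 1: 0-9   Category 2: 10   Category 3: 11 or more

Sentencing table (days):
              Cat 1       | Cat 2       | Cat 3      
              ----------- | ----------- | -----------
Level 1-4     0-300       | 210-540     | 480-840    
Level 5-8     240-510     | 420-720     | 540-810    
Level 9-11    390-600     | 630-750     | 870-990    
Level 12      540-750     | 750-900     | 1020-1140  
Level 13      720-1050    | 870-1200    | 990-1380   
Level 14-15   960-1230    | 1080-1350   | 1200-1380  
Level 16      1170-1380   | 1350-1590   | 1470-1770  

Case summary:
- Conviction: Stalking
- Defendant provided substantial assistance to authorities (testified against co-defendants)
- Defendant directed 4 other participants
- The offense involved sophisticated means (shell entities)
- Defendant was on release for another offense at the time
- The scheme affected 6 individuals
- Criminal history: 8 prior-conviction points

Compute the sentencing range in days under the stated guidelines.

Base offense level for stalking: 7.
A1 applies: 7 − 3 = 4.
A3 applies (level before this adjustment is 4 < 8, so +1): 4 + 1 = 5.
A4 applies: 5 + 3 = 8.
A5 applies: 8 + 3 = 11.
A6 applies (level before this adjustment is 11 ≥ 10, so +2): 11 + 2 = 13.
Final offense level: 13.
Criminal history: 8 prior points → Category 1 (0-9).
Level 13 falls in the 13 band.
Grid: Level 13 × Category 1 = 720-1050 days.

720-1050 days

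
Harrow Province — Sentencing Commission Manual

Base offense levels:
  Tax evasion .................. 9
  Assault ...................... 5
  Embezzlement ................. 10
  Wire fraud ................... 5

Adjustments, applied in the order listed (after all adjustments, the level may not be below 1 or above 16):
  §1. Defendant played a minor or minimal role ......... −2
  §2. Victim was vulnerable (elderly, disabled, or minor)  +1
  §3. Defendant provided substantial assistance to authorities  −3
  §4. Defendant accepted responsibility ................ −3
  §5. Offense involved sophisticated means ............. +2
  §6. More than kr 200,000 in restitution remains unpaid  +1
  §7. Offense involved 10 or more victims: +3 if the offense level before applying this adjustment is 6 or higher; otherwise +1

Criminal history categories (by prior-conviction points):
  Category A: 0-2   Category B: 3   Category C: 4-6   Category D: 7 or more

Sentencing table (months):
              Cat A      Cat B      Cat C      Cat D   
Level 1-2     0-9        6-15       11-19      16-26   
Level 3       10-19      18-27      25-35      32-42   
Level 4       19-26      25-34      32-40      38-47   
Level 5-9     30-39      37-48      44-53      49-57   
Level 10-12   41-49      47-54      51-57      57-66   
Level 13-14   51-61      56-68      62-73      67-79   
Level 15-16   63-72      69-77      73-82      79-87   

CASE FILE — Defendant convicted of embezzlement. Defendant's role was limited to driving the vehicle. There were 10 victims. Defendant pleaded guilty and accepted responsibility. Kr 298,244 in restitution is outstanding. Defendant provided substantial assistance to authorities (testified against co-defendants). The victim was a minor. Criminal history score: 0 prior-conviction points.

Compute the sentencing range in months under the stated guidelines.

Base offense level for embezzlement: 10.
§1 applies: 10 − 2 = 8.
§2 applies: 8 + 1 = 9.
§3 applies: 9 − 3 = 6.
§4 applies: 6 − 3 = 3.
§6 applies: 3 + 1 = 4.
§7 applies (level before this adjustment is 4 < 6, so +1): 4 + 1 = 5.
Final offense level: 5.
Criminal history: 0 prior points → Category A (0-2).
Level 5 falls in the 5-9 band.
Grid: Level 5-9 × Category A = 30-39 months.

30-39 months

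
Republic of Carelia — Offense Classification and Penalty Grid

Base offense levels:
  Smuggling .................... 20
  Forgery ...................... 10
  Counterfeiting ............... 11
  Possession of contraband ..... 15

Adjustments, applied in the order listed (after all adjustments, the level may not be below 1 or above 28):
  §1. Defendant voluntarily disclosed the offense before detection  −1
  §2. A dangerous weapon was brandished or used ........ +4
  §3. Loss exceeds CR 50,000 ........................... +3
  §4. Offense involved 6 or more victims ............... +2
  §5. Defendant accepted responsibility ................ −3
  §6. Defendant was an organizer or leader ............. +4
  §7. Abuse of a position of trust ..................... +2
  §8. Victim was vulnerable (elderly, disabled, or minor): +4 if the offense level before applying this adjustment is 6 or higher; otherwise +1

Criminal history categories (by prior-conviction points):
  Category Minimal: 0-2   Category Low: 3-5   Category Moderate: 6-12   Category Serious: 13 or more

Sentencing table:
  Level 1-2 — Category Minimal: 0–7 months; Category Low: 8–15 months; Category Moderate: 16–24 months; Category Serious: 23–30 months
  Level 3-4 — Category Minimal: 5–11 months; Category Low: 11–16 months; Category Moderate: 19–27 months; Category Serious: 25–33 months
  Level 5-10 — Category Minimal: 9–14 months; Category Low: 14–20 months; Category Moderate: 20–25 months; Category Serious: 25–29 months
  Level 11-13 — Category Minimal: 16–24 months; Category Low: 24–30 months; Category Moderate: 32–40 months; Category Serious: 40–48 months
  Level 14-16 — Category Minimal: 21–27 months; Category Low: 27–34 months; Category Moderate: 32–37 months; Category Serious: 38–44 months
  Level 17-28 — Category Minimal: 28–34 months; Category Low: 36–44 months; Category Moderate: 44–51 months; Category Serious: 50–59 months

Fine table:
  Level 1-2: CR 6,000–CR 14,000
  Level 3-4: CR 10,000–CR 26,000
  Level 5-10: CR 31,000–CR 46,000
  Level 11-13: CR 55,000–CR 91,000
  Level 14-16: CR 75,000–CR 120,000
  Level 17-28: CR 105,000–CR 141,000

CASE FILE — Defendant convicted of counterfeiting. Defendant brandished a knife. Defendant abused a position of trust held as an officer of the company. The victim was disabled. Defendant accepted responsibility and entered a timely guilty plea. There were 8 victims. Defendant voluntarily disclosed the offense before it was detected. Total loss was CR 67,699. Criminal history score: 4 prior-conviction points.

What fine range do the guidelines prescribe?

CR 105,000–CR 141,000

Base offense level for counterfeiting: 11.
§1 applies: 11 − 1 = 10.
§2 applies: 10 + 4 = 14.
§3 applies: 14 + 3 = 17.
§4 applies: 17 + 2 = 19.
§5 applies: 19 − 3 = 16.
§7 applies: 16 + 2 = 18.
§8 applies (level before this adjustment is 18 ≥ 6, so +4): 18 + 4 = 22.
Final offense level: 22.
Level 22 falls in the 17-28 band.
Fine table: Level 17-28 → CR 105,000–CR 141,000.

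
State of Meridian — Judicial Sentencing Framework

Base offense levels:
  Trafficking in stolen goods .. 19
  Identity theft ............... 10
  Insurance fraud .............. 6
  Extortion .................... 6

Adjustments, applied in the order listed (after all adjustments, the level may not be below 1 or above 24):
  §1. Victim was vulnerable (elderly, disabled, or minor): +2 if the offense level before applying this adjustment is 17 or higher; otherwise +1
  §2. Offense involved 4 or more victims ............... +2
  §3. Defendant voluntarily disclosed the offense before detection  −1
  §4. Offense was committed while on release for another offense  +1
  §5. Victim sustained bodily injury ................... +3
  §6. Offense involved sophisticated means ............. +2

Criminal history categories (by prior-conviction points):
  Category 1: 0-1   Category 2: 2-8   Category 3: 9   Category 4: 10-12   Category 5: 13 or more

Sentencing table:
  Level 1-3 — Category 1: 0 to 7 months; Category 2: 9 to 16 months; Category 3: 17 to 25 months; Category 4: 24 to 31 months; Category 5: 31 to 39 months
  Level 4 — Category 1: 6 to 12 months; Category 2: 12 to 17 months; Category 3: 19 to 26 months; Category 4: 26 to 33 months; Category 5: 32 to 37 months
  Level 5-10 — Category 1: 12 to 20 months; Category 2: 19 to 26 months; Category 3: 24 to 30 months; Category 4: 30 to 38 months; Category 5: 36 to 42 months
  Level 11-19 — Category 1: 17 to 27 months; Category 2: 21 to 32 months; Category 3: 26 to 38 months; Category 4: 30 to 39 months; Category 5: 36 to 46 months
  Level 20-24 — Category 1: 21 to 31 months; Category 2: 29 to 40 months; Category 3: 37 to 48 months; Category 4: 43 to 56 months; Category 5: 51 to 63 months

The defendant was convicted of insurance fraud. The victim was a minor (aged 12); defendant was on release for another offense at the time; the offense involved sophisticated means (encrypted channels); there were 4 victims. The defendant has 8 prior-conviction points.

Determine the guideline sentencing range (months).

21-32 months

Base offense level for insurance fraud: 6.
§1 applies (level before this adjustment is 6 < 17, so +1): 6 + 1 = 7.
§2 applies: 7 + 2 = 9.
§3 does not apply.
§4 applies: 9 + 1 = 10.
§5 does not apply.
§6 applies: 10 + 2 = 12.
Final offense level: 12.
Criminal history: 8 prior points → Category 2 (2-8).
Level 12 falls in the 11-19 band.
Grid: Level 11-19 × Category 2 = 21-32 months.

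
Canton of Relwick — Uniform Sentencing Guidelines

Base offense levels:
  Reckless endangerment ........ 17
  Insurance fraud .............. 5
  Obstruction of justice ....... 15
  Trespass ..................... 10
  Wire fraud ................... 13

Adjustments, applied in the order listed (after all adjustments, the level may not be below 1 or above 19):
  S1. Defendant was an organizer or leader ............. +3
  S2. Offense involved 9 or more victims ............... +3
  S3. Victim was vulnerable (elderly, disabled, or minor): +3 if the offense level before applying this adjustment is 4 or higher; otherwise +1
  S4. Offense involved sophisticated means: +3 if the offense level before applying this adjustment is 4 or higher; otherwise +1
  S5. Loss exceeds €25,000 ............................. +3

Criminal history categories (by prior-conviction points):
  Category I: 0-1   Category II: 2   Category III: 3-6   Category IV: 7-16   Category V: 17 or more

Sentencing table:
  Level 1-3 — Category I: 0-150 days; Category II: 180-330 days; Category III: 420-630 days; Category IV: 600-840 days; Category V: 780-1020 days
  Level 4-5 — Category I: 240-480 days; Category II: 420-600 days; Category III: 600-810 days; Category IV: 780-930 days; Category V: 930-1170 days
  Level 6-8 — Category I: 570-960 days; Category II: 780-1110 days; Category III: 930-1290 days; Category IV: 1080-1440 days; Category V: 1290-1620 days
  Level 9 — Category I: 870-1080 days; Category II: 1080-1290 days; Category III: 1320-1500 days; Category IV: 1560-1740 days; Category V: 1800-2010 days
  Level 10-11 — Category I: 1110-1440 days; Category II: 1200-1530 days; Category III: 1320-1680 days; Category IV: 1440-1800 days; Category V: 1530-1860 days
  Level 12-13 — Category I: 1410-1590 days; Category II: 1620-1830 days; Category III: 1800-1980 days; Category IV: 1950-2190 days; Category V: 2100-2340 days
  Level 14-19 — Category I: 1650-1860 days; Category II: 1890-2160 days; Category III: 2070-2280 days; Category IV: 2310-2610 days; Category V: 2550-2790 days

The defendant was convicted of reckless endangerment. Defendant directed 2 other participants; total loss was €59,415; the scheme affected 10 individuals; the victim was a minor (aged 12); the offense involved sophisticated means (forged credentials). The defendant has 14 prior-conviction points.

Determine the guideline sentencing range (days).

Base offense level for reckless endangerment: 17.
S1 applies: 17 + 3 = 20.
S2 applies: 20 + 3 = 23.
S3 applies (level before this adjustment is 23 ≥ 4, so +3): 23 + 3 = 26.
S4 applies (level before this adjustment is 26 ≥ 4, so +3): 26 + 3 = 29.
S5 applies: 29 + 3 = 32.
Level 32 exceeds the maximum of 19; capped at 19.
Final offense level: 19.
Criminal history: 14 prior points → Category IV (7-16).
Level 19 falls in the 14-19 band.
Grid: Level 14-19 × Category IV = 2310-2610 days.

2310-2610 days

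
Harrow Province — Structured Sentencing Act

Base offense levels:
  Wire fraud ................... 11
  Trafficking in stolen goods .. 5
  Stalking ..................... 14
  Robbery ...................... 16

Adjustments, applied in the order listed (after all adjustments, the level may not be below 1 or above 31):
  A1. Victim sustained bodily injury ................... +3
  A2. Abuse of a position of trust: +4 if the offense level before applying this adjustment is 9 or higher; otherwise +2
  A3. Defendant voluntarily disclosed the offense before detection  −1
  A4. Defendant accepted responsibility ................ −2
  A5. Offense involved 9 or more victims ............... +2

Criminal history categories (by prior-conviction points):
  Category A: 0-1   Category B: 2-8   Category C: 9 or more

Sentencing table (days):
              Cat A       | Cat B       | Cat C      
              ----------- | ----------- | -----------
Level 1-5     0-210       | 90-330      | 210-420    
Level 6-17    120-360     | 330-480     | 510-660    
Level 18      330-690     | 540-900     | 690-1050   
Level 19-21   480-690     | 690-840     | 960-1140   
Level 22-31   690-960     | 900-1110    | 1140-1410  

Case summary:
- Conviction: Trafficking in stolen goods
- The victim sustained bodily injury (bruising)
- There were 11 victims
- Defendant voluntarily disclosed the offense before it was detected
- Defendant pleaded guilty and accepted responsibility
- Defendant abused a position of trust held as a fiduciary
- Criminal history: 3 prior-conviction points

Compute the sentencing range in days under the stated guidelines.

330-480 days

Base offense level for trafficking in stolen goods: 5.
A1 applies: 5 + 3 = 8.
A2 applies (level before this adjustment is 8 < 9, so +2): 8 + 2 = 10.
A3 applies: 10 − 1 = 9.
A4 applies: 9 − 2 = 7.
A5 applies: 7 + 2 = 9.
Final offense level: 9.
Criminal history: 3 prior points → Category B (2-8).
Level 9 falls in the 6-17 band.
Grid: Level 6-17 × Category B = 330-480 days.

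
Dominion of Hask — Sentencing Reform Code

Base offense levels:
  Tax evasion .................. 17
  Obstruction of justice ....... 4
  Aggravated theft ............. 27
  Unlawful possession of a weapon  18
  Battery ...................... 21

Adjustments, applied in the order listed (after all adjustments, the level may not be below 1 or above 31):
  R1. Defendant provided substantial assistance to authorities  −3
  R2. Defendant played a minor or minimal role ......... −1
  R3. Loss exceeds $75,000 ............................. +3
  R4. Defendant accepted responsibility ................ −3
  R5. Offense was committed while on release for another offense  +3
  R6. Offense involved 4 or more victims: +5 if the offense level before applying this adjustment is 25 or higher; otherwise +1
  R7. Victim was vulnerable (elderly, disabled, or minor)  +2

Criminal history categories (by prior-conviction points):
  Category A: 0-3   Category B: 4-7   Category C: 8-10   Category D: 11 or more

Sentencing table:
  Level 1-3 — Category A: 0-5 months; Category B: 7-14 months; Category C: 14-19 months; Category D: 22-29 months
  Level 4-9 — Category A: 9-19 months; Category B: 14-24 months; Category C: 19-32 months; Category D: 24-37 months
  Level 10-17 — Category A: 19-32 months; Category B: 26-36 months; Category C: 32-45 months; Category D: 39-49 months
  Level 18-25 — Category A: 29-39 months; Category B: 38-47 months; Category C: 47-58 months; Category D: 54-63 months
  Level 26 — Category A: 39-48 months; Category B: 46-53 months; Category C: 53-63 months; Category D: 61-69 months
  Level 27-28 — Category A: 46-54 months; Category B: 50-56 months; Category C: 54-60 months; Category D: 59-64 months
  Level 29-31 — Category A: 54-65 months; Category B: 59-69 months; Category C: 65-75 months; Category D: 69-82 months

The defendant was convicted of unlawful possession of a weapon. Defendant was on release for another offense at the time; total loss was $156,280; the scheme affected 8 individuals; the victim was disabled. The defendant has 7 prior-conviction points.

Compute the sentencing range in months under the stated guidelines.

Base offense level for unlawful possession of a weapon: 18.
R1 does not apply.
R3 applies: 18 + 3 = 21.
R4 does not apply.
R5 applies: 21 + 3 = 24.
R6 applies (level before this adjustment is 24 < 25, so +1): 24 + 1 = 25.
R7 applies: 25 + 2 = 27.
Final offense level: 27.
Criminal history: 7 prior points → Category B (4-7).
Level 27 falls in the 27-28 band.
Grid: Level 27-28 × Category B = 50-56 months.

50-56 months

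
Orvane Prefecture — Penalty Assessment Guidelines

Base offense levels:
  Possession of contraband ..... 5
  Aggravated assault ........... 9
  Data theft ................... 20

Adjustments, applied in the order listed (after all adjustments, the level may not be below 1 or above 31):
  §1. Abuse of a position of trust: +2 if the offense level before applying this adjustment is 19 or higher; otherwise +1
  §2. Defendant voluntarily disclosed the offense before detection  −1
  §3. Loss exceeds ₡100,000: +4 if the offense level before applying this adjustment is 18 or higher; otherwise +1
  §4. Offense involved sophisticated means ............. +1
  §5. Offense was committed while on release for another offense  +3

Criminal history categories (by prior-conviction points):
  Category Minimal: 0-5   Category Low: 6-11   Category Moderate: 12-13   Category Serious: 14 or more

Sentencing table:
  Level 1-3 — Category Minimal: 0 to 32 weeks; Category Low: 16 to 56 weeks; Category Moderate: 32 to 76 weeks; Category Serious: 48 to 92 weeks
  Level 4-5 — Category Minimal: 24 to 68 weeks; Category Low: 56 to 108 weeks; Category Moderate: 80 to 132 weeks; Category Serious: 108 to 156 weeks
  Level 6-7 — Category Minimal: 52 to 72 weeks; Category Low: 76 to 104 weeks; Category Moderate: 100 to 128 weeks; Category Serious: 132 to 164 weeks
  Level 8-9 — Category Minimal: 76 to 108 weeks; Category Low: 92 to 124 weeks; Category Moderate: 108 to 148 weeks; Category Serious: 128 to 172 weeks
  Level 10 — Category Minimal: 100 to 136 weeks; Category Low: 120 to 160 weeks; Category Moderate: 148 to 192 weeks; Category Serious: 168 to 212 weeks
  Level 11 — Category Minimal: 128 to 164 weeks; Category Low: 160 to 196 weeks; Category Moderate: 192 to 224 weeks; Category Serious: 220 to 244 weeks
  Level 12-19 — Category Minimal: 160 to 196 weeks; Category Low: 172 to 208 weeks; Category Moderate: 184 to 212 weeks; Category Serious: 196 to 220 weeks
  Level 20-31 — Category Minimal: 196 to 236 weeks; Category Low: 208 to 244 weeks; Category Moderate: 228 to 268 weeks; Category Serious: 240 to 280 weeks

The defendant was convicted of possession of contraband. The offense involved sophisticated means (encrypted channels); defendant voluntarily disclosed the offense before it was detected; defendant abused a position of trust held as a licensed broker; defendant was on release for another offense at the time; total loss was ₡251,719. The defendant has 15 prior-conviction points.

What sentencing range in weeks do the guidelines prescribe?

168-212 weeks

Base offense level for possession of contraband: 5.
§1 applies (level before this adjustment is 5 < 19, so +1): 5 + 1 = 6.
§2 applies: 6 − 1 = 5.
§3 applies (level before this adjustment is 5 < 18, so +1): 5 + 1 = 6.
§4 applies: 6 + 1 = 7.
§5 applies: 7 + 3 = 10.
Final offense level: 10.
Criminal history: 15 prior points → Category Serious (14+).
Level 10 falls in the 10 band.
Grid: Level 10 × Category Serious = 168-212 weeks.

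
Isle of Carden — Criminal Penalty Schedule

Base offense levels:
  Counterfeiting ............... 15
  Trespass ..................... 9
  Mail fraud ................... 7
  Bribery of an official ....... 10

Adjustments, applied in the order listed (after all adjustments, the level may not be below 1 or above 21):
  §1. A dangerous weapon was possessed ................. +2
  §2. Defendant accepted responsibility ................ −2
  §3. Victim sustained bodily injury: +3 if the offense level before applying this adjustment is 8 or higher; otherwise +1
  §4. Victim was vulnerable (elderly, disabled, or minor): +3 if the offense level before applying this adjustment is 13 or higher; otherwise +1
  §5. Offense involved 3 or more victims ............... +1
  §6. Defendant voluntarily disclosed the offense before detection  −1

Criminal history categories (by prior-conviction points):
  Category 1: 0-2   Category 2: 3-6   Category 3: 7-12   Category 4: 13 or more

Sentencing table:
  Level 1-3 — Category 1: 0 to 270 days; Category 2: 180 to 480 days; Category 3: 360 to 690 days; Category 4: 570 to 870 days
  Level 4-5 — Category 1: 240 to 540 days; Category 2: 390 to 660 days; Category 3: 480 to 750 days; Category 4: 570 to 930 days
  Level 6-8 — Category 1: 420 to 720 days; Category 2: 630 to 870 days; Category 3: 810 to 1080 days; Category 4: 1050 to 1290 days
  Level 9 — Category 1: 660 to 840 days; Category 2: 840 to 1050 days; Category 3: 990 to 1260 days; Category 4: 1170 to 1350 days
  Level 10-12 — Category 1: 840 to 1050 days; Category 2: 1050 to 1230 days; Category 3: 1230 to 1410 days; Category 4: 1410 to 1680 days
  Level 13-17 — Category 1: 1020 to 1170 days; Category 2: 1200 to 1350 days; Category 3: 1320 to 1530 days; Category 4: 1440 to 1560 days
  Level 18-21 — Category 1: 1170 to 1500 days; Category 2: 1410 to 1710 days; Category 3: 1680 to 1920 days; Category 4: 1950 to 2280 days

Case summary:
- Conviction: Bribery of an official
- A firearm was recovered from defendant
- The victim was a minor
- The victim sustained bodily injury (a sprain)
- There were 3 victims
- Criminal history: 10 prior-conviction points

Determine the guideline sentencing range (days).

Base offense level for bribery of an official: 10.
§1 applies: 10 + 2 = 12.
§3 applies (level before this adjustment is 12 ≥ 8, so +3): 12 + 3 = 15.
§4 applies (level before this adjustment is 15 ≥ 13, so +3): 15 + 3 = 18.
§5 applies: 18 + 1 = 19.
§6 does not apply.
Final offense level: 19.
Criminal history: 10 prior points → Category 3 (7-12).
Level 19 falls in the 18-21 band.
Grid: Level 18-21 × Category 3 = 1680-1920 days.

1680-1920 days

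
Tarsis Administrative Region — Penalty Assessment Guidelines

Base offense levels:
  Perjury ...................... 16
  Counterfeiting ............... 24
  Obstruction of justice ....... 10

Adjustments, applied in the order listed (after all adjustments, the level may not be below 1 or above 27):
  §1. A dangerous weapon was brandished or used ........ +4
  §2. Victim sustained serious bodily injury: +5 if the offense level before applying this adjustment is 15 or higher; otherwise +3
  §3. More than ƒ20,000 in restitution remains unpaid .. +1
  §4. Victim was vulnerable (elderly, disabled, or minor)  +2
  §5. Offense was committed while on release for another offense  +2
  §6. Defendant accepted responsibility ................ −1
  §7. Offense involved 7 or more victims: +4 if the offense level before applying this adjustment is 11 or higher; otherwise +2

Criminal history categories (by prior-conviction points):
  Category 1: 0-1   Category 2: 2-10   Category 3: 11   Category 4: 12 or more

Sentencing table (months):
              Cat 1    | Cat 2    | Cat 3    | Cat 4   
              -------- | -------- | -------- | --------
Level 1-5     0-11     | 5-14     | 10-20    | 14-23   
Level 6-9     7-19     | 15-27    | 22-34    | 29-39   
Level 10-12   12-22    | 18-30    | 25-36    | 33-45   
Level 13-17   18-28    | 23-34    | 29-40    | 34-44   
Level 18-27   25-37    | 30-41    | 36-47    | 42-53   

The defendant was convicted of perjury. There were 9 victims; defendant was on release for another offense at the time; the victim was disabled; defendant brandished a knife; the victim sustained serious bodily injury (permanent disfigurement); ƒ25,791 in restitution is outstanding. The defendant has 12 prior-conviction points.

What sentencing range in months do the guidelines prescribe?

42-53 months

Base offense level for perjury: 16.
§1 applies: 16 + 4 = 20.
§2 applies (level before this adjustment is 20 ≥ 15, so +5): 20 + 5 = 25.
§3 applies: 25 + 1 = 26.
§4 applies: 26 + 2 = 28.
§5 applies: 28 + 2 = 30.
§6 does not apply.
§7 applies (level before this adjustment is 30 ≥ 11, so +4): 30 + 4 = 34.
Level 34 exceeds the maximum of 27; capped at 27.
Final offense level: 27.
Criminal history: 12 prior points → Category 4 (12+).
Level 27 falls in the 18-27 band.
Grid: Level 18-27 × Category 4 = 42-53 months.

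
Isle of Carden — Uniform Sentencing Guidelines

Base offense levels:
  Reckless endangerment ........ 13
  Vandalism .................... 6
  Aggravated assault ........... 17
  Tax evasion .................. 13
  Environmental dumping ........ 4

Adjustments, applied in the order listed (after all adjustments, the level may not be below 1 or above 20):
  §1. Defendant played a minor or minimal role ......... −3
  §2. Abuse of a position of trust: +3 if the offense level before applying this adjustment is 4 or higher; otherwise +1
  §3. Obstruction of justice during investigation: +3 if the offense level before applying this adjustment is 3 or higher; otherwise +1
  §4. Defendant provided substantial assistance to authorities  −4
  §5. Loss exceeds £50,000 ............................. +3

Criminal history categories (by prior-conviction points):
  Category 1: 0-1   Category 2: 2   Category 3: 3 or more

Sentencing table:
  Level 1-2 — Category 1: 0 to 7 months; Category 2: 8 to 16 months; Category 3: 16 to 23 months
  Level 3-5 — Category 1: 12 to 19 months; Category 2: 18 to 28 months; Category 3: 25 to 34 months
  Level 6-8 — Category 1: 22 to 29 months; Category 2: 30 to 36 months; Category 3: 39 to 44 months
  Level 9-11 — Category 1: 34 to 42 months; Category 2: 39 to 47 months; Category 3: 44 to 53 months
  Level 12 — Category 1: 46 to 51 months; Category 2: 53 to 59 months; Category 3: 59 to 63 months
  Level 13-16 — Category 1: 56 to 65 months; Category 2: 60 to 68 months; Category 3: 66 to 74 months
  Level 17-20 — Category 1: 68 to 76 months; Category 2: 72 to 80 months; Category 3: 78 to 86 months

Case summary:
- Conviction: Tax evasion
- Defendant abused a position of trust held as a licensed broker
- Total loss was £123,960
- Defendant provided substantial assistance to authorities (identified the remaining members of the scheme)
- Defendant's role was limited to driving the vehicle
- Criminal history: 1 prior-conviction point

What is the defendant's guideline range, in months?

46-51 months

Base offense level for tax evasion: 13.
§1 applies: 13 − 3 = 10.
§2 applies (level before this adjustment is 10 ≥ 4, so +3): 10 + 3 = 13.
§3 does not apply.
§4 applies: 13 − 4 = 9.
§5 applies: 9 + 3 = 12.
Final offense level: 12.
Criminal history: 1 prior point → Category 1 (0-1).
Level 12 falls in the 12 band.
Grid: Level 12 × Category 1 = 46-51 months.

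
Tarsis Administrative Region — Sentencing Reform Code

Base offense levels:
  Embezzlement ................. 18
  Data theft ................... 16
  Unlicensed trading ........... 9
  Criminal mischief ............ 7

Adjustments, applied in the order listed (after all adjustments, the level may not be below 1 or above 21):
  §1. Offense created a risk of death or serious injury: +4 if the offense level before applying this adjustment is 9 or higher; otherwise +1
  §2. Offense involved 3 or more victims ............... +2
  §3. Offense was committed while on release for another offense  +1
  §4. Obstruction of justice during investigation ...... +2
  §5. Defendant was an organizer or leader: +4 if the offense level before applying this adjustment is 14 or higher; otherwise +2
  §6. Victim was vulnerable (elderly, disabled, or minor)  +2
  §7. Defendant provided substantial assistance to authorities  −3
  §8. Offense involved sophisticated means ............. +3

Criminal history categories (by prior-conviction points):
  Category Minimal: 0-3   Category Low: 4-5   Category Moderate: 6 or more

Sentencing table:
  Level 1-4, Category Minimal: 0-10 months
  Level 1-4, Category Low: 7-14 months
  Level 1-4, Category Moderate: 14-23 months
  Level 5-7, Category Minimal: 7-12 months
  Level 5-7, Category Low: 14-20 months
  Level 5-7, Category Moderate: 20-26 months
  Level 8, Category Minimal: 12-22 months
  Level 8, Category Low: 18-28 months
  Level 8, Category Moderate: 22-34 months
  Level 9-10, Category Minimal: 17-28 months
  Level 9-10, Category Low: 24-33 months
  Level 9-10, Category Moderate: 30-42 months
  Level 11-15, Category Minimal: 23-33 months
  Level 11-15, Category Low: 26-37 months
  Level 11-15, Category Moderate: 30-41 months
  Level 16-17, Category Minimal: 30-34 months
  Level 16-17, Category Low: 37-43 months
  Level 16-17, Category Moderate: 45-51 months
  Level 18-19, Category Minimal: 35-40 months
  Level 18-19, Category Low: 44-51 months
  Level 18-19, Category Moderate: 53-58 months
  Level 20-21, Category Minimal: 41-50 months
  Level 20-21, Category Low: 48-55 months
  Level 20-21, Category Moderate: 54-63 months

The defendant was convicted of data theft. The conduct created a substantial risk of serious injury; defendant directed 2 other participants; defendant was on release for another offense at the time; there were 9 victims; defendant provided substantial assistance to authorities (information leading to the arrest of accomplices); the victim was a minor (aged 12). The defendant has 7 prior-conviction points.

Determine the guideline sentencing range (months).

54-63 months

Base offense level for data theft: 16.
§1 applies (level before this adjustment is 16 ≥ 9, so +4): 16 + 4 = 20.
§2 applies: 20 + 2 = 22.
§3 applies: 22 + 1 = 23.
§5 applies (level before this adjustment is 23 ≥ 14, so +4): 23 + 4 = 27.
§6 applies: 27 + 2 = 29.
§7 applies: 29 − 3 = 26.
Level 26 exceeds the maximum of 21; capped at 21.
Final offense level: 21.
Criminal history: 7 prior points → Category Moderate (6+).
Level 21 falls in the 20-21 band.
Grid: Level 20-21 × Category Moderate = 54-63 months.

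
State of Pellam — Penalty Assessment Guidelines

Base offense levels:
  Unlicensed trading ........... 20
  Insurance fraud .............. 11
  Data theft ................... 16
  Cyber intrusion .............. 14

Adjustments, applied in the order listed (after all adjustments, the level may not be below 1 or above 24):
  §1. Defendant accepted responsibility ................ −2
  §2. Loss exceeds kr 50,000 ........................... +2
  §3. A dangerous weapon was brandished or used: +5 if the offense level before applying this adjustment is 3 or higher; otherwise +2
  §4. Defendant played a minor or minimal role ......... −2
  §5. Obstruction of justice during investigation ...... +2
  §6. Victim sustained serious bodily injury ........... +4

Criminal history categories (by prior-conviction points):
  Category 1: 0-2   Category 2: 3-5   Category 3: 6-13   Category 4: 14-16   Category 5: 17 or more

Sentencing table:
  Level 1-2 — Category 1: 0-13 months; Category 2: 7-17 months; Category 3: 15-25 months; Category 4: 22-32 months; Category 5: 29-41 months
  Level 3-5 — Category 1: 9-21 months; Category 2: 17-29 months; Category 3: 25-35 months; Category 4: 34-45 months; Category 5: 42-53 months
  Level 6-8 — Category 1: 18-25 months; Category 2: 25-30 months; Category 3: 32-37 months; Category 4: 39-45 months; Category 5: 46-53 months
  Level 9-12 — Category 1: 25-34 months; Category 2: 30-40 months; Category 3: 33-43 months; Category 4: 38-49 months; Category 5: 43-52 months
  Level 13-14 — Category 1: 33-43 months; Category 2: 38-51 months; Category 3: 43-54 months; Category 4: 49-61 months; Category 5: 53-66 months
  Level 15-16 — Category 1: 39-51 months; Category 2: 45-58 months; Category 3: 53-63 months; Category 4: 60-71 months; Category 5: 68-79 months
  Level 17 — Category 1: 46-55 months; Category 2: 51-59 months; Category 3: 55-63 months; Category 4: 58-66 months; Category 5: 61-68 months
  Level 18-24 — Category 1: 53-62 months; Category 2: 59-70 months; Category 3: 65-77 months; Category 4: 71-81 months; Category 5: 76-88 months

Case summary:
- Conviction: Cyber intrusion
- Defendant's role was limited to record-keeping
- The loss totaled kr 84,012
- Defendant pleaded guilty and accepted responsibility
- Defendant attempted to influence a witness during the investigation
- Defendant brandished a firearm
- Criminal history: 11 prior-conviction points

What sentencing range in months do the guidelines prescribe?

65-77 months

Base offense level for cyber intrusion: 14.
§1 applies: 14 − 2 = 12.
§2 applies: 12 + 2 = 14.
§3 applies (level before this adjustment is 14 ≥ 3, so +5): 14 + 5 = 19.
§4 applies: 19 − 2 = 17.
§5 applies: 17 + 2 = 19.
§6 does not apply.
Final offense level: 19.
Criminal history: 11 prior points → Category 3 (6-13).
Level 19 falls in the 18-24 band.
Grid: Level 18-24 × Category 3 = 65-77 months.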